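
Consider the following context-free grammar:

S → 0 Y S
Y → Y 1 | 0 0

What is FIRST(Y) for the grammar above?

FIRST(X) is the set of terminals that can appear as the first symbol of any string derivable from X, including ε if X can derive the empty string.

We compute FIRST(Y) using the standard algorithm.
FIRST(S) = {0}
FIRST(Y) = {0}
Therefore, FIRST(Y) = {0}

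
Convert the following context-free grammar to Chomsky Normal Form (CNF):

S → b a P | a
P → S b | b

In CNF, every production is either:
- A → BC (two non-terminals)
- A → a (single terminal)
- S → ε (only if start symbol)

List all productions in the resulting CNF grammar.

TB → b; TA → a; S → a; P → b; S → TB X0; X0 → TA P; P → S TB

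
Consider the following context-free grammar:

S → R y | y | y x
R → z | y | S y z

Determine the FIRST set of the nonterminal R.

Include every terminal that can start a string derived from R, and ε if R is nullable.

We compute FIRST(R) using the standard algorithm.
FIRST(R) = {y, z}
FIRST(S) = {y, z}
Therefore, FIRST(R) = {y, z}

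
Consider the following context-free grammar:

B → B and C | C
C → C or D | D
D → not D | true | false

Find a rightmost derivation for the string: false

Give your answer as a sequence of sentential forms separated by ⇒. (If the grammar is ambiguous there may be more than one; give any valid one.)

B ⇒ C ⇒ D ⇒ false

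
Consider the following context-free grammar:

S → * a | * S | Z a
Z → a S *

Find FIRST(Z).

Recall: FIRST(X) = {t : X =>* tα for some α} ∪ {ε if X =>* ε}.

We compute FIRST(Z) using the standard algorithm.
FIRST(S) = {*, a}
FIRST(Z) = {a}
Therefore, FIRST(Z) = {a}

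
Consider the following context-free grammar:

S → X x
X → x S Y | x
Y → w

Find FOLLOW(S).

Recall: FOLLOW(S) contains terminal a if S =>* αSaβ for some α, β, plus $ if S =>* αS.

We compute FOLLOW(S) using the standard algorithm.
FOLLOW(S) starts with {$}.
FIRST(S) = {x}
FIRST(X) = {x}
FIRST(Y) = {w}
FOLLOW(S) = {$, w}
FOLLOW(X) = {x}
FOLLOW(Y) = {x}
Therefore, FOLLOW(S) = {$, w}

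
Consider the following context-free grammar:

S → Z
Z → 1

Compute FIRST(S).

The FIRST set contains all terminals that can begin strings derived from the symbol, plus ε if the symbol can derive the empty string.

We compute FIRST(S) using the standard algorithm.
FIRST(S) = {1}
FIRST(Z) = {1}
Therefore, FIRST(S) = {1}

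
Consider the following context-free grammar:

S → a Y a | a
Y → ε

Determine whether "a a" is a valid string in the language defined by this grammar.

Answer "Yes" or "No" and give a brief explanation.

Yes - a valid derivation exists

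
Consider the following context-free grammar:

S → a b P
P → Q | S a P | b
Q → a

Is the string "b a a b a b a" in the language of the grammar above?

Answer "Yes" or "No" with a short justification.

No - no valid derivation exists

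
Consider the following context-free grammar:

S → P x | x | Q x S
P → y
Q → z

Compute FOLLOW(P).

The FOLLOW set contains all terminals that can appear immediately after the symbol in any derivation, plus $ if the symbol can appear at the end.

We compute FOLLOW(P) using the standard algorithm.
FOLLOW(S) starts with {$}.
FIRST(P) = {y}
FIRST(Q) = {z}
FIRST(S) = {x, y, z}
FOLLOW(P) = {x}
FOLLOW(Q) = {x}
FOLLOW(S) = {$}
Therefore, FOLLOW(P) = {x}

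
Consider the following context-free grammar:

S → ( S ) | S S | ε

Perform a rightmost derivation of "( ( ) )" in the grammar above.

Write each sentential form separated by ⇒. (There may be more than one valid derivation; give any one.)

S ⇒ ( S ) ⇒ ( ( S ) ) ⇒ ( ( ) )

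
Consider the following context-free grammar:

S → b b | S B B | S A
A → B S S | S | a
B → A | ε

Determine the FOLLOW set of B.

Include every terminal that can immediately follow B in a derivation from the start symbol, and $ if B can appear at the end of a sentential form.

We compute FOLLOW(B) using the standard algorithm.
FOLLOW(S) starts with {$}.
FIRST(A) = {a, b}
FIRST(B) = {a, b, ε}
FIRST(S) = {b}
FOLLOW(A) = {$, a, b}
FOLLOW(B) = {$, a, b}
FOLLOW(S) = {$, a, b}
Therefore, FOLLOW(B) = {$, a, b}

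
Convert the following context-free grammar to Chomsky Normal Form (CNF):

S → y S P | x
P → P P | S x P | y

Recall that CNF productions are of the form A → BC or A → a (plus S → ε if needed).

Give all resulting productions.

TY → y; S → x; TX → x; P → y; S → TY X0; X0 → S P; P → P P; P → S X1; X1 → TX P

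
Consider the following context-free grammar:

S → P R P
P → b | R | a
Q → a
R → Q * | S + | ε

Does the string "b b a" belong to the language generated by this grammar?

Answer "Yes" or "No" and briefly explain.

No - no valid derivation exists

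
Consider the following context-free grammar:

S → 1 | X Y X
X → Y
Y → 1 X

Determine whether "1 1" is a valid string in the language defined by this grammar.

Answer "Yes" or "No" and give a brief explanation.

No - no valid derivation exists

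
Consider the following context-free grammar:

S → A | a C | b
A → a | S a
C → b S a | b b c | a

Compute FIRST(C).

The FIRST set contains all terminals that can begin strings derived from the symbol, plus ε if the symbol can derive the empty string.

We compute FIRST(C) using the standard algorithm.
FIRST(A) = {a, b}
FIRST(C) = {a, b}
FIRST(S) = {a, b}
Therefore, FIRST(C) = {a, b}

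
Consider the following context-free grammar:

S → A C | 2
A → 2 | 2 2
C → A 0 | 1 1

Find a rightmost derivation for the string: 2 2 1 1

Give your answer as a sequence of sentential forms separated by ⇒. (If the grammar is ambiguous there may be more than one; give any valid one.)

S ⇒ A C ⇒ A 1 1 ⇒ 2 2 1 1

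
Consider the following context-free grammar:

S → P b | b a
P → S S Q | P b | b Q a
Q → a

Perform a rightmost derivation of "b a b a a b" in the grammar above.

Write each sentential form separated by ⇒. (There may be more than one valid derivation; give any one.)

S ⇒ P b ⇒ S S Q b ⇒ S S a b ⇒ S b a a b ⇒ b a b a a b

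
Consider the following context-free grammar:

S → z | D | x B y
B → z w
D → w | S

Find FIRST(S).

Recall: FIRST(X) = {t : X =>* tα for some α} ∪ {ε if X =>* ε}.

We compute FIRST(S) using the standard algorithm.
FIRST(B) = {z}
FIRST(D) = {w, x, z}
FIRST(S) = {w, x, z}
Therefore, FIRST(S) = {w, x, z}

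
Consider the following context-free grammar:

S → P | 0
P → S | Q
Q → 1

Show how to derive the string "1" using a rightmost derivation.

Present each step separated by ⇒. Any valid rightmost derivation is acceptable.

S ⇒ P ⇒ Q ⇒ 1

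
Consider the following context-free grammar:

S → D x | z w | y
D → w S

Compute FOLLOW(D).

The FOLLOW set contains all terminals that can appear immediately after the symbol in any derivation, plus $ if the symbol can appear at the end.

We compute FOLLOW(D) using the standard algorithm.
FOLLOW(S) starts with {$}.
FIRST(D) = {w}
FIRST(S) = {w, y, z}
FOLLOW(D) = {x}
FOLLOW(S) = {$, x}
Therefore, FOLLOW(D) = {x}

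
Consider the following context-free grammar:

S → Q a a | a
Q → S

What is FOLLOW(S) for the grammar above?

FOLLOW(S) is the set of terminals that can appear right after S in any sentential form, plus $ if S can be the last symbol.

We compute FOLLOW(S) using the standard algorithm.
FOLLOW(S) starts with {$}.
FIRST(Q) = {a}
FIRST(S) = {a}
FOLLOW(Q) = {a}
FOLLOW(S) = {$, a}
Therefore, FOLLOW(S) = {$, a}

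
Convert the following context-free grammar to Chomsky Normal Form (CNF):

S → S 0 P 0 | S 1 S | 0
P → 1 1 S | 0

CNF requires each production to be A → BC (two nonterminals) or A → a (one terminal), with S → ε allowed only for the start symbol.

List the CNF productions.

T0 → 0; T1 → 1; S → 0; P → 0; S → S X0; X0 → T0 X1; X1 → P T0; S → S X2; X2 → T1 S; P → T1 X3; X3 → T1 S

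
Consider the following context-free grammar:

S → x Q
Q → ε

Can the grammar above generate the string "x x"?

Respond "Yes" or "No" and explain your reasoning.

No - no valid derivation exists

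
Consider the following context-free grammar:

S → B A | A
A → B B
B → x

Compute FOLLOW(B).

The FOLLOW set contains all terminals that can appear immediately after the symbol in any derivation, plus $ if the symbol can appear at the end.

We compute FOLLOW(B) using the standard algorithm.
FOLLOW(S) starts with {$}.
FIRST(A) = {x}
FIRST(B) = {x}
FIRST(S) = {x}
FOLLOW(A) = {$}
FOLLOW(B) = {$, x}
FOLLOW(S) = {$}
Therefore, FOLLOW(B) = {$, x}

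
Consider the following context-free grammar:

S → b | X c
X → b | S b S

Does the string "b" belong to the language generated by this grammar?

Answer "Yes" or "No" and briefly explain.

Yes - a valid derivation exists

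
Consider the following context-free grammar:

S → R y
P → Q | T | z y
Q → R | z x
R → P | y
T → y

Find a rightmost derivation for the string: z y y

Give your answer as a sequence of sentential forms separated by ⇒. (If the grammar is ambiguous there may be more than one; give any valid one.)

S ⇒ R y ⇒ P y ⇒ z y y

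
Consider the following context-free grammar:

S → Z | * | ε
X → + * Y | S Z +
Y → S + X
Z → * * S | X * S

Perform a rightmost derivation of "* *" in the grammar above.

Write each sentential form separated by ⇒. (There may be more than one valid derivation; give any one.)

S ⇒ Z ⇒ * * S ⇒ * *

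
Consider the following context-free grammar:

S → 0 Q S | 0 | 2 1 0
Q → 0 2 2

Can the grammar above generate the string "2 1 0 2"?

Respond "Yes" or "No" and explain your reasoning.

No - no valid derivation exists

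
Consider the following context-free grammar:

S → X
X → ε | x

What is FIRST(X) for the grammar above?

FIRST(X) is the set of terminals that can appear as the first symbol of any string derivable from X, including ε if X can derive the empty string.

We compute FIRST(X) using the standard algorithm.
FIRST(S) = {x, ε}
FIRST(X) = {x, ε}
Therefore, FIRST(X) = {x, ε}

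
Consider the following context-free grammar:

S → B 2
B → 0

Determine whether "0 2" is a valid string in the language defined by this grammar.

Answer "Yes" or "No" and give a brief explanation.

Yes - a valid derivation exists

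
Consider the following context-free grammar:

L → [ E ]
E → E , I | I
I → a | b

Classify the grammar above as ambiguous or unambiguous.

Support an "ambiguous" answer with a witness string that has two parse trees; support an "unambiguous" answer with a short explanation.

Unambiguous - every string in the language has a unique parse tree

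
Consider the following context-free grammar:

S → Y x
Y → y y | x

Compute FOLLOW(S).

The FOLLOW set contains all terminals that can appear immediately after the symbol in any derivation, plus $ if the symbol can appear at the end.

We compute FOLLOW(S) using the standard algorithm.
FOLLOW(S) starts with {$}.
FIRST(S) = {x, y}
FIRST(Y) = {x, y}
FOLLOW(S) = {$}
FOLLOW(Y) = {x}
Therefore, FOLLOW(S) = {$}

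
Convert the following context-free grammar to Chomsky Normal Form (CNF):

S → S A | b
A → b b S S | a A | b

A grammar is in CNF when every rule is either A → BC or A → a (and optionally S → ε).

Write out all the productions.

S → b; TB → b; TA → a; A → b; S → S A; A → TB X0; X0 → TB X1; X1 → S S; A → TA A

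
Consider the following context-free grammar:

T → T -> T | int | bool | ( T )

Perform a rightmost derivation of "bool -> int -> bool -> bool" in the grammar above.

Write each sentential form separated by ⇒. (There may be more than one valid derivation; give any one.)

T ⇒ T -> T ⇒ T -> T -> T ⇒ T -> T -> T -> T ⇒ T -> T -> T -> bool ⇒ T -> T -> bool -> bool ⇒ T -> int -> bool -> bool ⇒ bool -> int -> bool -> bool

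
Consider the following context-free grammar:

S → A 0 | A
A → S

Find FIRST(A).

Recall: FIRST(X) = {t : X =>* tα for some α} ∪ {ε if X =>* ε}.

We compute FIRST(A) using the standard algorithm.
FIRST(A) = {}
FIRST(S) = {}
Therefore, FIRST(A) = {}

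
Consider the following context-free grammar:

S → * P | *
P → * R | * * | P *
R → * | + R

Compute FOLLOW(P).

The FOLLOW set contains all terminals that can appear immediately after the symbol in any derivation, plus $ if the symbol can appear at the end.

We compute FOLLOW(P) using the standard algorithm.
FOLLOW(S) starts with {$}.
FIRST(P) = {*}
FIRST(R) = {*, +}
FIRST(S) = {*}
FOLLOW(P) = {$, *}
FOLLOW(R) = {$, *}
FOLLOW(S) = {$}
Therefore, FOLLOW(P) = {$, *}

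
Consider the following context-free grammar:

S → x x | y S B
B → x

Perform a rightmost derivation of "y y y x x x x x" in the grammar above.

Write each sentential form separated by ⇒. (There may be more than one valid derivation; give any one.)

S ⇒ y S B ⇒ y S x ⇒ y y S B x ⇒ y y S x x ⇒ y y y S B x x ⇒ y y y S x x x ⇒ y y y x x x x x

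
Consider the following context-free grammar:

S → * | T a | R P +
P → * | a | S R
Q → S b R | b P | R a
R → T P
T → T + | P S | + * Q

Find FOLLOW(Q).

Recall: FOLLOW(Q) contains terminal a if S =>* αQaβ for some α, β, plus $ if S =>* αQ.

We compute FOLLOW(Q) using the standard algorithm.
FOLLOW(S) starts with {$}.
FIRST(P) = {*, +, a}
FIRST(Q) = {*, +, a, b}
FIRST(R) = {*, +, a}
FIRST(S) = {*, +, a}
FIRST(T) = {*, +, a}
FOLLOW(P) = {*, +, a}
FOLLOW(Q) = {*, +, a}
FOLLOW(R) = {*, +, a}
FOLLOW(S) = {$, *, +, a, b}
FOLLOW(T) = {*, +, a}
Therefore, FOLLOW(Q) = {*, +, a}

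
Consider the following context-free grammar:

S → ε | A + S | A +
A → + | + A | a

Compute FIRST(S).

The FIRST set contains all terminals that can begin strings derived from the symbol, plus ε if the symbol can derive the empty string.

We compute FIRST(S) using the standard algorithm.
FIRST(A) = {+, a}
FIRST(S) = {+, a, ε}
Therefore, FIRST(S) = {+, a, ε}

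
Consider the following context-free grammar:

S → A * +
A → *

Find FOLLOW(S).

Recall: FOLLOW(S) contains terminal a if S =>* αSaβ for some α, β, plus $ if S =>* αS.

We compute FOLLOW(S) using the standard algorithm.
FOLLOW(S) starts with {$}.
FIRST(A) = {*}
FIRST(S) = {*}
FOLLOW(A) = {*}
FOLLOW(S) = {$}
Therefore, FOLLOW(S) = {$}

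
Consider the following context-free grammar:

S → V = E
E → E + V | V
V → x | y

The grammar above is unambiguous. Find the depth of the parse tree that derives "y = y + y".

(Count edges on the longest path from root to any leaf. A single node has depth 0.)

4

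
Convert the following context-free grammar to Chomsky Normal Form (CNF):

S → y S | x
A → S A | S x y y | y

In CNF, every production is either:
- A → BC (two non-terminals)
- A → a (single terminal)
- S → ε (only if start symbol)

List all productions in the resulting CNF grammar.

TY → y; S → x; TX → x; A → y; S → TY S; A → S A; A → S X0; X0 → TX X1; X1 → TY TY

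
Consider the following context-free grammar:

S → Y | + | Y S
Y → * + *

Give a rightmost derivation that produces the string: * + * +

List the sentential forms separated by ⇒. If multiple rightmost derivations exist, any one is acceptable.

S ⇒ Y S ⇒ Y + ⇒ * + * +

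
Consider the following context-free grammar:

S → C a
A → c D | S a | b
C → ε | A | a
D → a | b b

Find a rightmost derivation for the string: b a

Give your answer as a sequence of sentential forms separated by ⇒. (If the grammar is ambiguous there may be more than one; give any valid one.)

S ⇒ C a ⇒ A a ⇒ b a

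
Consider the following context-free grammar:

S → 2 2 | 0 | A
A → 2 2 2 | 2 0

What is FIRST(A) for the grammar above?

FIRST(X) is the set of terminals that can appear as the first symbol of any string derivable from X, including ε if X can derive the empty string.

We compute FIRST(A) using the standard algorithm.
FIRST(A) = {2}
FIRST(S) = {0, 2}
Therefore, FIRST(A) = {2}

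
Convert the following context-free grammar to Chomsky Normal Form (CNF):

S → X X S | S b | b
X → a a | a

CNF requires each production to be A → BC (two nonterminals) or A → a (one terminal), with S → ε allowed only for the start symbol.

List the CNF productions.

TB → b; S → b; TA → a; X → a; S → X X0; X0 → X S; S → S TB; X → TA TA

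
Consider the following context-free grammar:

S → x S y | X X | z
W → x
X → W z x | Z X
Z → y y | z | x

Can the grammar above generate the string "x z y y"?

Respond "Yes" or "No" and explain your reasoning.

No - no valid derivation exists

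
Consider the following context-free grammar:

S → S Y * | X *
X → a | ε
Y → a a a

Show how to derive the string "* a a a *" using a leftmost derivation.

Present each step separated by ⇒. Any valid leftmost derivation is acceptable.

S ⇒ S Y * ⇒ X * Y * ⇒ * Y * ⇒ * a a a *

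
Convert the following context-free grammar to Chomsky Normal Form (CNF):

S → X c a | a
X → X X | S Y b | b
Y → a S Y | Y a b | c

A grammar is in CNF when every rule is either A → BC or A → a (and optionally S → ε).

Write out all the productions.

TC → c; TA → a; S → a; TB → b; X → b; Y → c; S → X X0; X0 → TC TA; X → X X; X → S X1; X1 → Y TB; Y → TA X2; X2 → S Y; Y → Y X3; X3 → TA TB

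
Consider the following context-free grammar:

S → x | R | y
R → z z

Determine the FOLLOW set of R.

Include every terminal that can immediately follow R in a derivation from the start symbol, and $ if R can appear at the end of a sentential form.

We compute FOLLOW(R) using the standard algorithm.
FOLLOW(S) starts with {$}.
FIRST(R) = {z}
FIRST(S) = {x, y, z}
FOLLOW(R) = {$}
FOLLOW(S) = {$}
Therefore, FOLLOW(R) = {$}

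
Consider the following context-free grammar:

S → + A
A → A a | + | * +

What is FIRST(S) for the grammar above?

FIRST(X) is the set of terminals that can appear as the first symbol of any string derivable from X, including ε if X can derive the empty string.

We compute FIRST(S) using the standard algorithm.
FIRST(A) = {*, +}
FIRST(S) = {+}
Therefore, FIRST(S) = {+}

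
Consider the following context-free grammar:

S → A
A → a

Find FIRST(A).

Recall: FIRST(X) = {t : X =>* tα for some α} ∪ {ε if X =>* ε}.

We compute FIRST(A) using the standard algorithm.
FIRST(A) = {a}
FIRST(S) = {a}
Therefore, FIRST(A) = {a}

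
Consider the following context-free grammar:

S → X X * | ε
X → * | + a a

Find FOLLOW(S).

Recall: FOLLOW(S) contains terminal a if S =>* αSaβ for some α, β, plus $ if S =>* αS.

We compute FOLLOW(S) using the standard algorithm.
FOLLOW(S) starts with {$}.
FIRST(S) = {*, +, ε}
FIRST(X) = {*, +}
FOLLOW(S) = {$}
FOLLOW(X) = {*, +}
Therefore, FOLLOW(S) = {$}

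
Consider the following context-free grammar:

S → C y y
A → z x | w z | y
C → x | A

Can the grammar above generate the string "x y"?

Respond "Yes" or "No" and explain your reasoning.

No - no valid derivation exists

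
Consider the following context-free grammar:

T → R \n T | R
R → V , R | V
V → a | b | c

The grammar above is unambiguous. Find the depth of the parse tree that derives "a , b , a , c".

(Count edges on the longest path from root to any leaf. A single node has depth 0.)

6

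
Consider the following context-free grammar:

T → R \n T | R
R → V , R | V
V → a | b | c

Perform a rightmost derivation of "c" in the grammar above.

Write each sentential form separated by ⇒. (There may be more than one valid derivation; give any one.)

T ⇒ R ⇒ V ⇒ c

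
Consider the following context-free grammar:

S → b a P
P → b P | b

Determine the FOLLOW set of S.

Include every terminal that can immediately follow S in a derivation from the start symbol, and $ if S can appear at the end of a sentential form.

We compute FOLLOW(S) using the standard algorithm.
FOLLOW(S) starts with {$}.
FIRST(P) = {b}
FIRST(S) = {b}
FOLLOW(P) = {$}
FOLLOW(S) = {$}
Therefore, FOLLOW(S) = {$}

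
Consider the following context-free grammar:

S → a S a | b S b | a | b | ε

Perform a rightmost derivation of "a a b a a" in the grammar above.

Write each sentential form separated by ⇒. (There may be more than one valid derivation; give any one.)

S ⇒ a S a ⇒ a a S a a ⇒ a a b a a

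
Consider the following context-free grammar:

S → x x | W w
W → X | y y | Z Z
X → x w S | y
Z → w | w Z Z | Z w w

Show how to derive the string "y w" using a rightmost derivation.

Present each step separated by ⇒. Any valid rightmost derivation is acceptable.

S ⇒ W w ⇒ X w ⇒ y w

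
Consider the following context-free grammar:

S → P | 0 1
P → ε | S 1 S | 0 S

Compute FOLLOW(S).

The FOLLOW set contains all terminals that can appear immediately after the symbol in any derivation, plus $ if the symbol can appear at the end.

We compute FOLLOW(S) using the standard algorithm.
FOLLOW(S) starts with {$}.
FIRST(P) = {0, 1, ε}
FIRST(S) = {0, 1, ε}
FOLLOW(P) = {$, 1}
FOLLOW(S) = {$, 1}
Therefore, FOLLOW(S) = {$, 1}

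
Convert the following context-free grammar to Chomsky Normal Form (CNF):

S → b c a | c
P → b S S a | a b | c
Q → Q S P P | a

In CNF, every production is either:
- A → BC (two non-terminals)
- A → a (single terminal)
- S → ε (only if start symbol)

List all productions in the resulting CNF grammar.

TB → b; TC → c; TA → a; S → c; P → c; Q → a; S → TB X0; X0 → TC TA; P → TB X1; X1 → S X2; X2 → S TA; P → TA TB; Q → Q X3; X3 → S X4; X4 → P P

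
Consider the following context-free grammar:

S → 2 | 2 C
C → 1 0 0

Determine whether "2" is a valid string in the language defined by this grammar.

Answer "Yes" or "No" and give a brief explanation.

Yes - a valid derivation exists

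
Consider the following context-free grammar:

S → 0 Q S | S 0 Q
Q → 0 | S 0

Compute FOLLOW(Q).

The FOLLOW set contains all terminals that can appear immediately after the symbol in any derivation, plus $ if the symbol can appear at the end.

We compute FOLLOW(Q) using the standard algorithm.
FOLLOW(S) starts with {$}.
FIRST(Q) = {0}
FIRST(S) = {0}
FOLLOW(Q) = {$, 0}
FOLLOW(S) = {$, 0}
Therefore, FOLLOW(Q) = {$, 0}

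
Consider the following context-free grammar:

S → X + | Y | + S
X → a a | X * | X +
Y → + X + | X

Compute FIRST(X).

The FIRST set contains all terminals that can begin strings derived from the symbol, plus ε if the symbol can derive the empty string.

We compute FIRST(X) using the standard algorithm.
FIRST(S) = {+, a}
FIRST(X) = {a}
FIRST(Y) = {+, a}
Therefore, FIRST(X) = {a}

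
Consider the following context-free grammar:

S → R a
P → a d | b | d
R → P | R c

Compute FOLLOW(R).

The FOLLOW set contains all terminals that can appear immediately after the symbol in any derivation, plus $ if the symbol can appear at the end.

We compute FOLLOW(R) using the standard algorithm.
FOLLOW(S) starts with {$}.
FIRST(P) = {a, b, d}
FIRST(R) = {a, b, d}
FIRST(S) = {a, b, d}
FOLLOW(P) = {a, c}
FOLLOW(R) = {a, c}
FOLLOW(S) = {$}
Therefore, FOLLOW(R) = {a, c}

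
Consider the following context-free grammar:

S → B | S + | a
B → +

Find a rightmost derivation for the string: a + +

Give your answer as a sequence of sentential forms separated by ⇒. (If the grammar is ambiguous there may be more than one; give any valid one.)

S ⇒ S + ⇒ S + + ⇒ a + +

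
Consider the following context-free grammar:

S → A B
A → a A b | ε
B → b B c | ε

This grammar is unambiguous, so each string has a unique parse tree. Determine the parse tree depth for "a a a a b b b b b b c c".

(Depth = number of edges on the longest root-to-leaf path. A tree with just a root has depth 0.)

6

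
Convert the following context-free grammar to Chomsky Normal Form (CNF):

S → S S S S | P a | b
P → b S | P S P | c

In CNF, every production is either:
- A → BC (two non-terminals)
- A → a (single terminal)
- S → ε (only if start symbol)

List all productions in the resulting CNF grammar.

TA → a; S → b; TB → b; P → c; S → S X0; X0 → S X1; X1 → S S; S → P TA; P → TB S; P → P X2; X2 → S P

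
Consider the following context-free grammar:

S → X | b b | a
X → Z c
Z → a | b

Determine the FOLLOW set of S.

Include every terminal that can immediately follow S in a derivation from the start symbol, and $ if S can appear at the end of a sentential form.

We compute FOLLOW(S) using the standard algorithm.
FOLLOW(S) starts with {$}.
FIRST(S) = {a, b}
FIRST(X) = {a, b}
FIRST(Z) = {a, b}
FOLLOW(S) = {$}
FOLLOW(X) = {$}
FOLLOW(Z) = {c}
Therefore, FOLLOW(S) = {$}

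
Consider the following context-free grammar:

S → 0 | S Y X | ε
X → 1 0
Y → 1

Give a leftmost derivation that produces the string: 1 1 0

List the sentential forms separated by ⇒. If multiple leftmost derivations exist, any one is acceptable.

S ⇒ S Y X ⇒ Y X ⇒ 1 X ⇒ 1 1 0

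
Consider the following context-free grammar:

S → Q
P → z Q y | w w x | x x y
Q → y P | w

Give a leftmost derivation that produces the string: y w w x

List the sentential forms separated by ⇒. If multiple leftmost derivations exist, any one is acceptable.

S ⇒ Q ⇒ y P ⇒ y w w x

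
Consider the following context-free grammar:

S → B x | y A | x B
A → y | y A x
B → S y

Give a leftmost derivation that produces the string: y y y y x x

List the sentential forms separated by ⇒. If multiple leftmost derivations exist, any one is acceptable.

S ⇒ y A ⇒ y y A x ⇒ y y y A x x ⇒ y y y y x x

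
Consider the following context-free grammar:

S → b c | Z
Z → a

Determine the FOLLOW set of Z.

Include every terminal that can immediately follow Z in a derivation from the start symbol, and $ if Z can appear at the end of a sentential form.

We compute FOLLOW(Z) using the standard algorithm.
FOLLOW(S) starts with {$}.
FIRST(S) = {a, b}
FIRST(Z) = {a}
FOLLOW(S) = {$}
FOLLOW(Z) = {$}
Therefore, FOLLOW(Z) = {$}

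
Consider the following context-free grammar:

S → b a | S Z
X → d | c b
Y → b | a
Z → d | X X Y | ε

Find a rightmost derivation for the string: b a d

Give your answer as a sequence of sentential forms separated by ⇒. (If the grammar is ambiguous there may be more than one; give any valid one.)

S ⇒ S Z ⇒ S d ⇒ b a d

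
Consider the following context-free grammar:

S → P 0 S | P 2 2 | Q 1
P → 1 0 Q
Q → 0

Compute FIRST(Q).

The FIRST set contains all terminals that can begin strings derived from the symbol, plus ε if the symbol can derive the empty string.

We compute FIRST(Q) using the standard algorithm.
FIRST(P) = {1}
FIRST(Q) = {0}
FIRST(S) = {0, 1}
Therefore, FIRST(Q) = {0}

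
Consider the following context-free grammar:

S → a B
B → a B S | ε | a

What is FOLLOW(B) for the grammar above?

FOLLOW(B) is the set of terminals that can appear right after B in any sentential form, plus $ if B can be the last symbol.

We compute FOLLOW(B) using the standard algorithm.
FOLLOW(S) starts with {$}.
FIRST(B) = {a, ε}
FIRST(S) = {a}
FOLLOW(B) = {$, a}
FOLLOW(S) = {$, a}
Therefore, FOLLOW(B) = {$, a}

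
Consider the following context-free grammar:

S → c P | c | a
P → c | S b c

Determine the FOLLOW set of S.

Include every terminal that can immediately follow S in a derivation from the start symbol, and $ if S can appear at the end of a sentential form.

We compute FOLLOW(S) using the standard algorithm.
FOLLOW(S) starts with {$}.
FIRST(P) = {a, c}
FIRST(S) = {a, c}
FOLLOW(P) = {$, b}
FOLLOW(S) = {$, b}
Therefore, FOLLOW(S) = {$, b}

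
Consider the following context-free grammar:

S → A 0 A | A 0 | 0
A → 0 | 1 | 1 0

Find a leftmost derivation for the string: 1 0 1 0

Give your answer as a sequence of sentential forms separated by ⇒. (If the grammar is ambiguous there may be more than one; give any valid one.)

S ⇒ A 0 A ⇒ 1 0 A ⇒ 1 0 1 0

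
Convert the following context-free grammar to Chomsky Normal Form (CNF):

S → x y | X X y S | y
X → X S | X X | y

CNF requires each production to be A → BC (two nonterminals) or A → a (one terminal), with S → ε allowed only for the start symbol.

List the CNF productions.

TX → x; TY → y; S → y; X → y; S → TX TY; S → X X0; X0 → X X1; X1 → TY S; X → X S; X → X X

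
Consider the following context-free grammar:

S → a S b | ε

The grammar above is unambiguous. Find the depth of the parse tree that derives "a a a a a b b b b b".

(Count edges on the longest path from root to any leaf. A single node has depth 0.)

6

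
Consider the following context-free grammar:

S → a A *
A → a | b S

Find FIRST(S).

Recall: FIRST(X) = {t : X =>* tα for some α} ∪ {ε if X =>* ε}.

We compute FIRST(S) using the standard algorithm.
FIRST(A) = {a, b}
FIRST(S) = {a}
Therefore, FIRST(S) = {a}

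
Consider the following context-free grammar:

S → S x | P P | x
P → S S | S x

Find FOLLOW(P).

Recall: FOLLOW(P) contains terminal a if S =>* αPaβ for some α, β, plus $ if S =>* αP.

We compute FOLLOW(P) using the standard algorithm.
FOLLOW(S) starts with {$}.
FIRST(P) = {x}
FIRST(S) = {x}
FOLLOW(P) = {$, x}
FOLLOW(S) = {$, x}
Therefore, FOLLOW(P) = {$, x}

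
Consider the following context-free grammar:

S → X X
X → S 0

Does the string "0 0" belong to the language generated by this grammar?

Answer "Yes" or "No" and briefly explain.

No - no valid derivation exists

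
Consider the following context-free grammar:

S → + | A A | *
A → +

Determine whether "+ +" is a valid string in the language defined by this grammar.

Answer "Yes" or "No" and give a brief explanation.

Yes - a valid derivation exists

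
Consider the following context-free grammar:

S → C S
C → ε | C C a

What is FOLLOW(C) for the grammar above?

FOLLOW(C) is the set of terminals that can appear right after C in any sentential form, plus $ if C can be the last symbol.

We compute FOLLOW(C) using the standard algorithm.
FOLLOW(S) starts with {$}.
FIRST(C) = {a, ε}
FIRST(S) = {a}
FOLLOW(C) = {a}
FOLLOW(S) = {$}
Therefore, FOLLOW(C) = {a}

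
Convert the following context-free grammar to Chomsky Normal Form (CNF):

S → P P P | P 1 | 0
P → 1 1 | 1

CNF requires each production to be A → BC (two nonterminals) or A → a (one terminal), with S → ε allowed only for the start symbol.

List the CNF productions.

T1 → 1; S → 0; P → 1; S → P X0; X0 → P P; S → P T1; P → T1 T1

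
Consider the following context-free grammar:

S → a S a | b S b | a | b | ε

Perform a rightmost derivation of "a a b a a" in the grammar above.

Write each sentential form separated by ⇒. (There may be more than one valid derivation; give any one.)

S ⇒ a S a ⇒ a a S a a ⇒ a a b a a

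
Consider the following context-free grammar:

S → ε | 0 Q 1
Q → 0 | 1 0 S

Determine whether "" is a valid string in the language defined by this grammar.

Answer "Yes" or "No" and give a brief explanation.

Yes - a valid derivation exists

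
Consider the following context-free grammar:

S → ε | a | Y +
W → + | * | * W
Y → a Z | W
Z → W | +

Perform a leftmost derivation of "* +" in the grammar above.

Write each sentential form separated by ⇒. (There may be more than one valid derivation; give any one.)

S ⇒ Y + ⇒ W + ⇒ * +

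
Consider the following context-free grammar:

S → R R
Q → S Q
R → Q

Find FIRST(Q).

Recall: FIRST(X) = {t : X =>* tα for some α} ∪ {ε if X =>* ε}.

We compute FIRST(Q) using the standard algorithm.
FIRST(Q) = {}
FIRST(R) = {}
FIRST(S) = {}
Therefore, FIRST(Q) = {}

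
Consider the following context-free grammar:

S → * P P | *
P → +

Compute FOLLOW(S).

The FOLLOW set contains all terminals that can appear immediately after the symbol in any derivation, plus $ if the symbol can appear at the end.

We compute FOLLOW(S) using the standard algorithm.
FOLLOW(S) starts with {$}.
FIRST(P) = {+}
FIRST(S) = {*}
FOLLOW(P) = {$, +}
FOLLOW(S) = {$}
Therefore, FOLLOW(S) = {$}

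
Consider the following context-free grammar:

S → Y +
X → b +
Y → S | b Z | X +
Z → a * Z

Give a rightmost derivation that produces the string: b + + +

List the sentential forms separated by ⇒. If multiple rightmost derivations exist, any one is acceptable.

S ⇒ Y + ⇒ X + + ⇒ b + + +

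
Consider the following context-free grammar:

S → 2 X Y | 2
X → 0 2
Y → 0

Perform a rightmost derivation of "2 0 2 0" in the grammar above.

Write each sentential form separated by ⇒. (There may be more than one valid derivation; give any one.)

S ⇒ 2 X Y ⇒ 2 X 0 ⇒ 2 0 2 0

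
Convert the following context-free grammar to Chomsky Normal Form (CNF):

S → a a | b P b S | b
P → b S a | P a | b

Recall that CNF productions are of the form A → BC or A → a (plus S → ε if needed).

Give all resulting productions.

TA → a; TB → b; S → b; P → b; S → TA TA; S → TB X0; X0 → P X1; X1 → TB S; P → TB X2; X2 → S TA; P → P TA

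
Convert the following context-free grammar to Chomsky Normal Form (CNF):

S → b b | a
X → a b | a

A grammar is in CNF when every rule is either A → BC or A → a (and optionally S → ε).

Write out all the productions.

TB → b; S → a; TA → a; X → a; S → TB TB; X → TA TB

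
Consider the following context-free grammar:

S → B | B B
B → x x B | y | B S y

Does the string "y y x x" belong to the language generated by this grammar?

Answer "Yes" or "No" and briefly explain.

No - no valid derivation exists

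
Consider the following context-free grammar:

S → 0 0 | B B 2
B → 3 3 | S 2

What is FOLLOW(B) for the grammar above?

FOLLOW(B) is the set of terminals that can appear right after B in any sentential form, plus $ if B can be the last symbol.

We compute FOLLOW(B) using the standard algorithm.
FOLLOW(S) starts with {$}.
FIRST(B) = {0, 3}
FIRST(S) = {0, 3}
FOLLOW(B) = {0, 2, 3}
FOLLOW(S) = {$, 2}
Therefore, FOLLOW(B) = {0, 2, 3}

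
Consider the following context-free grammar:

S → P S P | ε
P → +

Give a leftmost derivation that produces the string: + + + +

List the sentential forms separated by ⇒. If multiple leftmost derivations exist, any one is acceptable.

S ⇒ P S P ⇒ + S P ⇒ + P S P P ⇒ + + S P P ⇒ + + P P ⇒ + + + P ⇒ + + + +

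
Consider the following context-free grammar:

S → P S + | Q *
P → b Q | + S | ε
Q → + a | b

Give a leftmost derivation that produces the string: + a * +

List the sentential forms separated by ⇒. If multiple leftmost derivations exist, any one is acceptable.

S ⇒ P S + ⇒ S + ⇒ Q * + ⇒ + a * +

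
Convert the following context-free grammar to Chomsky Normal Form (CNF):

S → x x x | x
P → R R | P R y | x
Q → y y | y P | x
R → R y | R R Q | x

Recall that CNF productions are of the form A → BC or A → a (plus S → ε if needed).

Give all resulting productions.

TX → x; S → x; TY → y; P → x; Q → x; R → x; S → TX X0; X0 → TX TX; P → R R; P → P X1; X1 → R TY; Q → TY TY; Q → TY P; R → R TY; R → R X2; X2 → R Q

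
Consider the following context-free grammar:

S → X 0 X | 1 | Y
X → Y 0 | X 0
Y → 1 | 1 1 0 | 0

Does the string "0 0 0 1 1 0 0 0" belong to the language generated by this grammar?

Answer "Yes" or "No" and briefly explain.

Yes - a valid derivation exists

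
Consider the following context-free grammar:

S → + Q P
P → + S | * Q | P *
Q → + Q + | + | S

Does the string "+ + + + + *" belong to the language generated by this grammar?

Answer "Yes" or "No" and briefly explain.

No - no valid derivation exists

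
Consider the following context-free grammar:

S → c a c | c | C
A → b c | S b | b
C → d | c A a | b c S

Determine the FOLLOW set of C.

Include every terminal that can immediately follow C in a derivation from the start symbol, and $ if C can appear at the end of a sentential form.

We compute FOLLOW(C) using the standard algorithm.
FOLLOW(S) starts with {$}.
FIRST(A) = {b, c, d}
FIRST(C) = {b, c, d}
FIRST(S) = {b, c, d}
FOLLOW(A) = {a}
FOLLOW(C) = {$, b}
FOLLOW(S) = {$, b}
Therefore, FOLLOW(C) = {$, b}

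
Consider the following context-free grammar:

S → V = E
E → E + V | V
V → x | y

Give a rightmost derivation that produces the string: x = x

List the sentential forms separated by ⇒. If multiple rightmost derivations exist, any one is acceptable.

S ⇒ V = E ⇒ V = V ⇒ V = x ⇒ x = x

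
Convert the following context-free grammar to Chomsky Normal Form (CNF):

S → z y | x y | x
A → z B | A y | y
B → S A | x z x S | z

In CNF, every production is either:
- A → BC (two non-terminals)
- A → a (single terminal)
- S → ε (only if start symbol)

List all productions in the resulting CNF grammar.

TZ → z; TY → y; TX → x; S → x; A → y; B → z; S → TZ TY; S → TX TY; A → TZ B; A → A TY; B → S A; B → TX X0; X0 → TZ X1; X1 → TX S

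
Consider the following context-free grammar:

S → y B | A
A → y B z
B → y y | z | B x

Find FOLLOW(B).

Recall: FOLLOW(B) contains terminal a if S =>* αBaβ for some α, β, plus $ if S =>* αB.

We compute FOLLOW(B) using the standard algorithm.
FOLLOW(S) starts with {$}.
FIRST(A) = {y}
FIRST(B) = {y, z}
FIRST(S) = {y}
FOLLOW(A) = {$}
FOLLOW(B) = {$, x, z}
FOLLOW(S) = {$}
Therefore, FOLLOW(B) = {$, x, z}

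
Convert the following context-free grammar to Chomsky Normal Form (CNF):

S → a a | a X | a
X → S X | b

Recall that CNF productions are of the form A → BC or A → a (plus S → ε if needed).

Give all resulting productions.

TA → a; S → a; X → b; S → TA TA; S → TA X; X → S X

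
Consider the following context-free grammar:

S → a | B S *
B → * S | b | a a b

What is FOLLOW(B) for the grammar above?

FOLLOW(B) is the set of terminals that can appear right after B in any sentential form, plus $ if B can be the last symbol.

We compute FOLLOW(B) using the standard algorithm.
FOLLOW(S) starts with {$}.
FIRST(B) = {*, a, b}
FIRST(S) = {*, a, b}
FOLLOW(B) = {*, a, b}
FOLLOW(S) = {$, *, a, b}
Therefore, FOLLOW(B) = {*, a, b}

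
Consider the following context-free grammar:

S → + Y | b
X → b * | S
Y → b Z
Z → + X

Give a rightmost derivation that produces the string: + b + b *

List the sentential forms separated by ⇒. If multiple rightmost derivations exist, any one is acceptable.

S ⇒ + Y ⇒ + b Z ⇒ + b + X ⇒ + b + b *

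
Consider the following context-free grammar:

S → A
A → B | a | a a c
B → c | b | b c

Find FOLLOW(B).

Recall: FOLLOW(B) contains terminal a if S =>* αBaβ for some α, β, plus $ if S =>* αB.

We compute FOLLOW(B) using the standard algorithm.
FOLLOW(S) starts with {$}.
FIRST(A) = {a, b, c}
FIRST(B) = {b, c}
FIRST(S) = {a, b, c}
FOLLOW(A) = {$}
FOLLOW(B) = {$}
FOLLOW(S) = {$}
Therefore, FOLLOW(B) = {$}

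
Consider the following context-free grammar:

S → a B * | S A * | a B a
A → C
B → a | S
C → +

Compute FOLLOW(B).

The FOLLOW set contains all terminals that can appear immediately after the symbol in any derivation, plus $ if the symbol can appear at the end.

We compute FOLLOW(B) using the standard algorithm.
FOLLOW(S) starts with {$}.
FIRST(A) = {+}
FIRST(B) = {a}
FIRST(C) = {+}
FIRST(S) = {a}
FOLLOW(A) = {*}
FOLLOW(B) = {*, a}
FOLLOW(C) = {*}
FOLLOW(S) = {$, *, +, a}
Therefore, FOLLOW(B) = {*, a}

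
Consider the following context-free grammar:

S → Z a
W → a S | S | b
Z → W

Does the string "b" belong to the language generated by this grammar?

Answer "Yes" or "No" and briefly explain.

No - no valid derivation exists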